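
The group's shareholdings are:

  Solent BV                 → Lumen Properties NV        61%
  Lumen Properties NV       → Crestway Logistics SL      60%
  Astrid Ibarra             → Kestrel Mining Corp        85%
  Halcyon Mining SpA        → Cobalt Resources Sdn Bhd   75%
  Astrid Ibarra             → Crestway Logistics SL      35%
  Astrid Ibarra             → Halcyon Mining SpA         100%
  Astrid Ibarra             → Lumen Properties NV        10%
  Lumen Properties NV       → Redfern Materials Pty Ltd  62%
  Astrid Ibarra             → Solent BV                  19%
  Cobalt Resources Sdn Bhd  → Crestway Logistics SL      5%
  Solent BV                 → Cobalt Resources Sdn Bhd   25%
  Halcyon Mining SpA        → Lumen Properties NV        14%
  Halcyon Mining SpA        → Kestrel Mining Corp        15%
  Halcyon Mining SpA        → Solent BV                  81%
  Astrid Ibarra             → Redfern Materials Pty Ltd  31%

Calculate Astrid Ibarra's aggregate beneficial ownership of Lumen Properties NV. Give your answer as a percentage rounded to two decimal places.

85.00%

Astrid reaches Lumen along 4 paths.
Direct stake: 10% = 10%.
Via Halcyon → Solent: 100% × 81% × 61% = 49.41%.
Via Solent: 19% × 61% = 11.59%.
Via Halcyon: 100% × 14% = 14%.
Total: 10% + 49.41% + 11.59% + 14% = 85%.
Rounded: 85.00%.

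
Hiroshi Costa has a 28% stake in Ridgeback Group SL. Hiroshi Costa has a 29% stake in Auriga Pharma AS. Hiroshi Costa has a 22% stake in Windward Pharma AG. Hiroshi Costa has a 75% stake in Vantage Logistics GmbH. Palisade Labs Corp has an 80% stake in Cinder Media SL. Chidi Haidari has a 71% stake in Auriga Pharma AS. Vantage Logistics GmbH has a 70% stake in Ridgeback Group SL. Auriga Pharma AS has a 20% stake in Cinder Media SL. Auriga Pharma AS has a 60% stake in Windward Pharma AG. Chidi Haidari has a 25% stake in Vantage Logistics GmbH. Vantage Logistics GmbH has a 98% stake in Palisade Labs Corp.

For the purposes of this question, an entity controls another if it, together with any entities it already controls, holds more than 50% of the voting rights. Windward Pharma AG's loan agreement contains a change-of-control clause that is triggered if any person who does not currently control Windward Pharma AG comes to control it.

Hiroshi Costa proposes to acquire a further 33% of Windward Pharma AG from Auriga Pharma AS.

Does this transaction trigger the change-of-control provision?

The purchase adds only to Hiroshi's holdings (Auriga's stake shrinks), so Hiroshi is the only person who could newly come to control Windward.
Hiroshi holds 75% of Vantage, so Hiroshi controls Vantage.
Vantage holds 98% of Palisade, so Hiroshi controls Palisade.
Hiroshi and Vantage together hold 28% + 70% = 98% of Ridgeback, so Hiroshi controls Ridgeback.
Palisade holds 80% of Cinder, so Hiroshi controls Cinder.
In Windward, Hiroshi's side holds only 22%, not > 50%.
So before the transaction, Hiroshi does not control Windward.
After the purchase, Hiroshi's direct stake in Windward rises to 22% + 33% = 55%, and Auriga's stake falls to 27%.
Hiroshi holds 55% of Windward, so Hiroshi controls Windward.
Hiroshi did not control Windward before and does after, so the clause is triggered.

Yes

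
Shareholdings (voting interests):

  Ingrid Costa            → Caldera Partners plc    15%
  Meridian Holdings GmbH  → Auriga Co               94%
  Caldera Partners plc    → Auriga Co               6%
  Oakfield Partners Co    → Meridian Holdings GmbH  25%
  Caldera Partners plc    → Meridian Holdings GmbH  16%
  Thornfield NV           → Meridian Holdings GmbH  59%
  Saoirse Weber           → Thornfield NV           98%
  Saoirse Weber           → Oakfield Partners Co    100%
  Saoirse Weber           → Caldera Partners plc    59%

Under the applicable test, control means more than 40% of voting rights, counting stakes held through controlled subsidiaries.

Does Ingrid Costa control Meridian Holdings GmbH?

No

Ingrid's largest direct stake is 15% in Caldera, which does not meet the threshold, so Ingrid controls no company.
Neither Ingrid nor any entity Ingrid controls holds any voting interest in Meridian.
So Ingrid does not control Meridian.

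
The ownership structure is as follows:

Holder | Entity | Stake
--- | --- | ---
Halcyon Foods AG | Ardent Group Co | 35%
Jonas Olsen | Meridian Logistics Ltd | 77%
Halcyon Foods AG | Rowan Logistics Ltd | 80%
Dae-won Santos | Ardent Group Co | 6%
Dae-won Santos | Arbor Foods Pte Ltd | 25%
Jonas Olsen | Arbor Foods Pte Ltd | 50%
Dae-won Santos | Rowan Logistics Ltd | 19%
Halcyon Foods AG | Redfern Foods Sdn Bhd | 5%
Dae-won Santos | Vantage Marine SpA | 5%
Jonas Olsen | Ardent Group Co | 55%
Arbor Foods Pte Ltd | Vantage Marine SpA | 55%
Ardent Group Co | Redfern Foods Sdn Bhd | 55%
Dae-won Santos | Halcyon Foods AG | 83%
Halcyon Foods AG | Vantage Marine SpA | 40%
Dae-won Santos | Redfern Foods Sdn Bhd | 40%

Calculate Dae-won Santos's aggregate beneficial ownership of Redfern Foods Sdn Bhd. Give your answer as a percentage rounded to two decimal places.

Dae-won reaches Redfern along 4 paths.
Via Ardent: 6% × 55% = 3.3%.
Via Halcyon → Ardent: 83% × 35% × 55% = 15.9775%.
Direct stake: 40% = 40%.
Via Halcyon: 83% × 5% = 4.15%.
Total: 3.3% + 15.9775% + 40% + 4.15% = 63.4275%.
Rounded: 63.43%.

63.43%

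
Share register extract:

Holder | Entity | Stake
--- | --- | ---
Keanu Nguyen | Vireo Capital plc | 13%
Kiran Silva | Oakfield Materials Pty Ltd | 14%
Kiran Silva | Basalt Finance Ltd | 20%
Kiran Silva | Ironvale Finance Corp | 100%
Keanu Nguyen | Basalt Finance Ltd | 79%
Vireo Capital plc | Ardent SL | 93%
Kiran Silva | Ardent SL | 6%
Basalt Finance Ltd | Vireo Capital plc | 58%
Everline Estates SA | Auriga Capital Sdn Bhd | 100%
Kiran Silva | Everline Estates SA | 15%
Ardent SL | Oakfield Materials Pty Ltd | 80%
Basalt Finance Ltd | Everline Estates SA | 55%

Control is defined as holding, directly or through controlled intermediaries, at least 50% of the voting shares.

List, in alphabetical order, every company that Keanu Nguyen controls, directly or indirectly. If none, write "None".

Keanu holds 79% of Basalt, so Keanu controls Basalt.
Keanu and Basalt together hold 13% + 58% = 71% of Vireo, so Keanu controls Vireo.
Basalt holds 55% of Everline, so Keanu controls Everline.
Vireo holds 93% of Ardent, so Keanu controls Ardent.
Everline holds 100% of Auriga, so Keanu controls Auriga.
Ardent holds 80% of Oakfield, so Keanu controls Oakfield.
No other company's threshold is met.

Ardent SL, Auriga Capital Sdn Bhd, Basalt Finance Ltd, Everline Estates SA, Oakfield Materials Pty Ltd, Vireo Capital plc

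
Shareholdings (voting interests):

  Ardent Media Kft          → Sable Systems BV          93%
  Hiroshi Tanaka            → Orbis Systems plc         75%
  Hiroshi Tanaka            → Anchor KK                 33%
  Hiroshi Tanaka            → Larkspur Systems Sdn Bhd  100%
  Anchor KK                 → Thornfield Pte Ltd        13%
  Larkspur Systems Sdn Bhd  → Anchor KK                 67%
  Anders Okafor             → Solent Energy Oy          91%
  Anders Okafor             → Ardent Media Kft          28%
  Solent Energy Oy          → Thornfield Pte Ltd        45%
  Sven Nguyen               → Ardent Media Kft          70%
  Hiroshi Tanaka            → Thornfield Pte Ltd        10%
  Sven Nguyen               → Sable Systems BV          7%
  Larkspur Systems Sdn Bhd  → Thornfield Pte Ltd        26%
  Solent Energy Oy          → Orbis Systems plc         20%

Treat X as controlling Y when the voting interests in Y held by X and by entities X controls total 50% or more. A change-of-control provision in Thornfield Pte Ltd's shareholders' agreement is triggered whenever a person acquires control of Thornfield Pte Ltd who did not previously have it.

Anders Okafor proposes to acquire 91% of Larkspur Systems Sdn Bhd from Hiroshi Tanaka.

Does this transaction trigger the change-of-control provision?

The purchase adds only to Anders's holdings (Hiroshi's stake shrinks), so Anders is the only person who could newly come to control Thornfield.
Anders holds 91% of Solent, so Anders controls Solent.
In Thornfield, Anders's side holds only 45%, not ≥ 50%.
So before the transaction, Anders does not control Thornfield.
After the purchase, Anders holds 91% of Larkspur directly, and Hiroshi's stake falls to 9%.
Anders holds 91% of Larkspur, so Anders controls Larkspur.
Larkspur holds 67% of Anchor, so Anders controls Anchor.
Larkspur and Solent and Anchor together hold 26% + 45% + 13% = 84% of Thornfield, so Anders controls Thornfield.
Anders did not control Thornfield before and does after, so the clause is triggered.

Yes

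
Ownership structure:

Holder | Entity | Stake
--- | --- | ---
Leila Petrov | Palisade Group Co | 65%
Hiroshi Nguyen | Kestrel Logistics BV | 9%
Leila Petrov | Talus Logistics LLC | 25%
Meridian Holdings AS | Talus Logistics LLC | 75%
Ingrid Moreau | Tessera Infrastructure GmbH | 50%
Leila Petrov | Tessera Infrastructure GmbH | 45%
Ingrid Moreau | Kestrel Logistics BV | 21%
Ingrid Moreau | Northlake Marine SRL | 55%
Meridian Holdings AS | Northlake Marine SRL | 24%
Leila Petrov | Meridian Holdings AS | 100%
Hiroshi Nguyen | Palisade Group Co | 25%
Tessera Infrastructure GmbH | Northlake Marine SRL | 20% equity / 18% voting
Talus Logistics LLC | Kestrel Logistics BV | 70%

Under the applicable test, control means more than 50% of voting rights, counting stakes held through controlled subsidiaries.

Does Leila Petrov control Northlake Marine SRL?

Leila holds 100% of Meridian, so Leila controls Meridian.
Meridian and Leila together hold 75% + 25% = 100% of Talus, so Leila controls Talus.
Talus holds 70% of Kestrel, so Leila controls Kestrel.
Leila holds 65% of Palisade, so Leila controls Palisade.
In Northlake, Leila's side holds only 24%, not > 50%.
So Leila does not control Northlake.

No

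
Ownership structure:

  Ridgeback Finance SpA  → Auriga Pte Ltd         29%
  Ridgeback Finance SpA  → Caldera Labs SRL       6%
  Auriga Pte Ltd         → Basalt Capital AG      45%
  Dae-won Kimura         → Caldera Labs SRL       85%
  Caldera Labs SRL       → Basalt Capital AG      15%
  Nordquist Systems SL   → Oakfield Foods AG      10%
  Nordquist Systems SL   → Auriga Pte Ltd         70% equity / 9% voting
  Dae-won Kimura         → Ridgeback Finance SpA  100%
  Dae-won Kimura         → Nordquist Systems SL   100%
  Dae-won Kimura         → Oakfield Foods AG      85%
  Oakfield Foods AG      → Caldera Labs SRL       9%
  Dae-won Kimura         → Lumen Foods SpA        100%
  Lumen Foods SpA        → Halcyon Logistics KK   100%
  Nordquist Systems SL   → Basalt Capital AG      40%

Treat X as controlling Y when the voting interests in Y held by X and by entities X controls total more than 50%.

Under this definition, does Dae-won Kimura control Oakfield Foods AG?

Yes

Dae-won holds 100% of Nordquist, so Dae-won controls Nordquist.
Nordquist and Dae-won together hold 10% + 85% = 95% of Oakfield, so Dae-won controls Oakfield.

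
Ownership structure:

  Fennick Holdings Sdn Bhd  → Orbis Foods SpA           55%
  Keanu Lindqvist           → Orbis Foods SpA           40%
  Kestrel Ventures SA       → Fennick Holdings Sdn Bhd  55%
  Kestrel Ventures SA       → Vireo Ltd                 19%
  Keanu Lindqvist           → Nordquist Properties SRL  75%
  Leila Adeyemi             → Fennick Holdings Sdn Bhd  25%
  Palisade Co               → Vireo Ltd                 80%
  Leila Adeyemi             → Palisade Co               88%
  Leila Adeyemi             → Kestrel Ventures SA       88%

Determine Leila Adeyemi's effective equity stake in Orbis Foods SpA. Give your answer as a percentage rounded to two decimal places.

40.37%

Leila reaches Orbis along 2 paths.
Via Fennick: 25% × 55% = 13.75%.
Via Kestrel → Fennick: 88% × 55% × 55% = 26.62%.
Total: 13.75% + 26.62% = 40.37%.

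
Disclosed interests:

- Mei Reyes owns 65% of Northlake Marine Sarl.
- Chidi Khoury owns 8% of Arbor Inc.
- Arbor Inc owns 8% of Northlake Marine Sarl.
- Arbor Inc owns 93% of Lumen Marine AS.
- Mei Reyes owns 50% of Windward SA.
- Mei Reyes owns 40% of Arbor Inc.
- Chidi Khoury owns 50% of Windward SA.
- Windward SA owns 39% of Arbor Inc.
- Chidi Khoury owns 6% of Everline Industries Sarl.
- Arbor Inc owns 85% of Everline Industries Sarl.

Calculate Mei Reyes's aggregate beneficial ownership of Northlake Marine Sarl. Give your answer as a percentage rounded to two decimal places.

Mei reaches Northlake along 3 paths.
Via Arbor: 40% × 8% = 3.2%.
Via Windward → Arbor: 50% × 39% × 8% = 1.56%.
Direct stake: 65% = 65%.
Total: 3.2% + 1.56% + 65% = 69.76%.

69.76%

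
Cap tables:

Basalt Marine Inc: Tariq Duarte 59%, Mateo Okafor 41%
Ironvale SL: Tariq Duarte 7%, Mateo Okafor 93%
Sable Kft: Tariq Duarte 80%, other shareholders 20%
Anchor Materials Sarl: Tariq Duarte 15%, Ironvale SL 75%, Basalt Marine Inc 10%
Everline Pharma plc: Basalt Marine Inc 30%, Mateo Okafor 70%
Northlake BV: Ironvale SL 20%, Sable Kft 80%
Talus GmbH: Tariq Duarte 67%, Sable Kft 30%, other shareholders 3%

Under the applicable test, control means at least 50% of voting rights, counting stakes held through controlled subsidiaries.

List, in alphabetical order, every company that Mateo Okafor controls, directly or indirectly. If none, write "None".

Anchor Materials Sarl, Everline Pharma plc, Ironvale SL

Mateo holds 93% of Ironvale, so Mateo controls Ironvale.
Ironvale holds 75% of Anchor, so Mateo controls Anchor.
Mateo holds 70% of Everline, so Mateo controls Everline.
No other company's threshold is met.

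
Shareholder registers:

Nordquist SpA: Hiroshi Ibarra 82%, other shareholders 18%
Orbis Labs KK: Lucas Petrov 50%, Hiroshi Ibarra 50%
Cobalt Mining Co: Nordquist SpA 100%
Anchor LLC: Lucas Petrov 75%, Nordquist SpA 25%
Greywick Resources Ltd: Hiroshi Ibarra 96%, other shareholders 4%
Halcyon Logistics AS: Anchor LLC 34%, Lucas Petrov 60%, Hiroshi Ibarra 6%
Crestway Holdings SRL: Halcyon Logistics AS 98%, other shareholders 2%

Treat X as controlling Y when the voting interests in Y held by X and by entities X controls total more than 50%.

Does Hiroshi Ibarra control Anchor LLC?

Hiroshi holds 82% of Nordquist, so Hiroshi controls Nordquist.
Nordquist holds 100% of Cobalt, so Hiroshi controls Cobalt.
Hiroshi holds 96% of Greywick, so Hiroshi controls Greywick.
In Anchor, Hiroshi's side holds only 25%, not > 50%.
So Hiroshi does not control Anchor.

No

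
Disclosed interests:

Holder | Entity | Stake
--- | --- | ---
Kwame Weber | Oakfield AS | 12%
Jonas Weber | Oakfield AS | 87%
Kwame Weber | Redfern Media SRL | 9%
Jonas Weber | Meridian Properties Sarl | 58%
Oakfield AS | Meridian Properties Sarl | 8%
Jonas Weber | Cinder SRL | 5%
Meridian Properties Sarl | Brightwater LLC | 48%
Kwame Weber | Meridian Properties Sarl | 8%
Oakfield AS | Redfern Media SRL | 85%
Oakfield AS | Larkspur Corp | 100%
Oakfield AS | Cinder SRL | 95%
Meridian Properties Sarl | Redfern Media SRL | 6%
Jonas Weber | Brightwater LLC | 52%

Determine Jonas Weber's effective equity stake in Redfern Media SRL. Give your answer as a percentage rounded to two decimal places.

77.85%

Jonas reaches Redfern along 3 paths.
Via Oakfield: 87% × 85% = 73.95%.
Via Oakfield → Meridian: 87% × 8% × 6% = 0.4176%.
Via Meridian: 58% × 6% = 3.48%.
Total: 73.95% + 0.4176% + 3.48% = 77.8476%.
Rounded: 77.85%.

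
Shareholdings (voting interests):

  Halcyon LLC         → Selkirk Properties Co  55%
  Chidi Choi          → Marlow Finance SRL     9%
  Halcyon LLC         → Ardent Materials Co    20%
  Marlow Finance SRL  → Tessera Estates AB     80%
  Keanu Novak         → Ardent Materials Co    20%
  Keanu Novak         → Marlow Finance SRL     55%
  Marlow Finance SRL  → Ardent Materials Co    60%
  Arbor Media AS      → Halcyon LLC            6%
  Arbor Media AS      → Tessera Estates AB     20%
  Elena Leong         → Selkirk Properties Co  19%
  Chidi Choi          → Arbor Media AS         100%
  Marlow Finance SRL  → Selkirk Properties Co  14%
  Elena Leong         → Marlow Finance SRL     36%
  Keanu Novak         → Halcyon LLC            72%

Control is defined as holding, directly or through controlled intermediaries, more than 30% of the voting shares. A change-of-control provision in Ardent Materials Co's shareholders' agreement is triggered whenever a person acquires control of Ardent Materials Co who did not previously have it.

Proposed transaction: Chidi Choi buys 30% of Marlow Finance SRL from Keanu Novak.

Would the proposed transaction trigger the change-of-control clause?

Yes

The purchase adds only to Chidi's holdings (Keanu's stake shrinks), so Chidi is the only person who could newly come to control Ardent.
Chidi holds 100% of Arbor, so Chidi controls Arbor.
Neither Chidi nor any entity Chidi controls holds any voting interest in Ardent.
So before the transaction, Chidi does not control Ardent.
After the purchase, Chidi's direct stake in Marlow rises to 9% + 30% = 39%, and Keanu's stake falls to 25%.
Chidi holds 39% of Marlow, so Chidi controls Marlow.
Marlow holds 60% of Ardent, so Chidi controls Ardent.
Chidi did not control Ardent before and does after, so the clause is triggered.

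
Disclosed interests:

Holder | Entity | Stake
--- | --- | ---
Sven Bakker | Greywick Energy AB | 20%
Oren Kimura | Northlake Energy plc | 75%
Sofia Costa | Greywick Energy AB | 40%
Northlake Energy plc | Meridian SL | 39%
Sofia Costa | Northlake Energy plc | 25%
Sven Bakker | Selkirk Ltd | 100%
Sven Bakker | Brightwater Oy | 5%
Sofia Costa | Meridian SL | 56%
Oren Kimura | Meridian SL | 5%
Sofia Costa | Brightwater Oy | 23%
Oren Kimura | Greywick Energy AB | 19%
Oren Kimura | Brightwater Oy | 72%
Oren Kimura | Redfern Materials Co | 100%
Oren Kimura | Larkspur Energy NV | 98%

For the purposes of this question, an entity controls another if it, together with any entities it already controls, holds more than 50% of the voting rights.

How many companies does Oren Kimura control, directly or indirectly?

4

Oren holds 75% of Northlake, so Oren controls Northlake.
Oren holds 72% of Brightwater, so Oren controls Brightwater.
Oren holds 98% of Larkspur, so Oren controls Larkspur.
Oren holds 100% of Redfern, so Oren controls Redfern.
No other company's threshold is met.
Oren controls 4 companies.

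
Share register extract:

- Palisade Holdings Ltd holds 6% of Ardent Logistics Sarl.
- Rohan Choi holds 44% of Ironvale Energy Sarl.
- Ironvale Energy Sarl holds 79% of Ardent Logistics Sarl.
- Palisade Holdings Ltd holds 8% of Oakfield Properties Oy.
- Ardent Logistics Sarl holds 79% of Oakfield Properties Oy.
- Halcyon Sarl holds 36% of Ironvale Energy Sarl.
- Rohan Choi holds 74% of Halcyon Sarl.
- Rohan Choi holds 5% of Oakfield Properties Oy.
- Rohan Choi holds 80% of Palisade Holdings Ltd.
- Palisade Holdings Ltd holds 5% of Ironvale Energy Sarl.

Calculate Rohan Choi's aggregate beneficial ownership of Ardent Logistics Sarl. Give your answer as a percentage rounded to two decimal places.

Rohan reaches Ardent along 4 paths.
Via Halcyon → Ironvale: 74% × 36% × 79% = 21.0456%.
Via Ironvale: 44% × 79% = 34.76%.
Via Palisade → Ironvale: 80% × 5% × 79% = 3.16%.
Via Palisade: 80% × 6% = 4.8%.
Total: 21.0456% + 34.76% + 3.16% + 4.8% = 63.7656%.
Rounded: 63.77%.

63.77%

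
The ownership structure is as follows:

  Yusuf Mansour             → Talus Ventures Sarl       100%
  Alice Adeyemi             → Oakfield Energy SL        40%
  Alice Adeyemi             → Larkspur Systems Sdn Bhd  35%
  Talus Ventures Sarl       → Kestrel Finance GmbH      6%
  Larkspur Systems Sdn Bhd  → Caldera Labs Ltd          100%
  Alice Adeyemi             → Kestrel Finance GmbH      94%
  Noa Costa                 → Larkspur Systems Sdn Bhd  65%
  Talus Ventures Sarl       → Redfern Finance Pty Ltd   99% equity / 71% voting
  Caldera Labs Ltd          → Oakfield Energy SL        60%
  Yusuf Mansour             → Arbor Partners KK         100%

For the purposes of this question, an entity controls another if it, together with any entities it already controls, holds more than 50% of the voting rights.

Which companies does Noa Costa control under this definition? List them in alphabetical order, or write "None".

Caldera Labs Ltd, Larkspur Systems Sdn Bhd, Oakfield Energy SL

Noa holds 65% of Larkspur, so Noa controls Larkspur.
Larkspur holds 100% of Caldera, so Noa controls Caldera.
Caldera holds 60% of Oakfield, so Noa controls Oakfield.
No other company's threshold is met.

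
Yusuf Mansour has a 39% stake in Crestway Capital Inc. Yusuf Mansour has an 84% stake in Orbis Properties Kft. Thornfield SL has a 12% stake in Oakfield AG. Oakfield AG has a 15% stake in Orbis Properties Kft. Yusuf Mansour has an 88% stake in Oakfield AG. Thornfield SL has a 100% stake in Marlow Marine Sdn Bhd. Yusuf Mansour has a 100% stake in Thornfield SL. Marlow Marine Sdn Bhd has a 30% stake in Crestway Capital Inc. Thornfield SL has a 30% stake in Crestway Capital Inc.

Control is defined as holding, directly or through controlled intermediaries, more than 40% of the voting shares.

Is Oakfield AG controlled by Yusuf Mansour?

Yusuf holds 100% of Thornfield, so Yusuf controls Thornfield.
Thornfield and Yusuf together hold 12% + 88% = 100% of Oakfield, so Yusuf controls Oakfield.

Yes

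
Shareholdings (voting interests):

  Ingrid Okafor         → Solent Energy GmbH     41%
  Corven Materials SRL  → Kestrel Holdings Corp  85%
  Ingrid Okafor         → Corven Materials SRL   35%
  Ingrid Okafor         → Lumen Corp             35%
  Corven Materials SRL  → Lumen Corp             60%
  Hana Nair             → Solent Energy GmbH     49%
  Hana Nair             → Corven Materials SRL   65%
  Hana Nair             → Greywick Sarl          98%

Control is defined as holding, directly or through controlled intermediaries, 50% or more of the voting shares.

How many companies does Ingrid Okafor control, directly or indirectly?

Ingrid's largest direct stake is 41% in Solent, which does not meet the threshold.
Ingrid controls 0 companies.

0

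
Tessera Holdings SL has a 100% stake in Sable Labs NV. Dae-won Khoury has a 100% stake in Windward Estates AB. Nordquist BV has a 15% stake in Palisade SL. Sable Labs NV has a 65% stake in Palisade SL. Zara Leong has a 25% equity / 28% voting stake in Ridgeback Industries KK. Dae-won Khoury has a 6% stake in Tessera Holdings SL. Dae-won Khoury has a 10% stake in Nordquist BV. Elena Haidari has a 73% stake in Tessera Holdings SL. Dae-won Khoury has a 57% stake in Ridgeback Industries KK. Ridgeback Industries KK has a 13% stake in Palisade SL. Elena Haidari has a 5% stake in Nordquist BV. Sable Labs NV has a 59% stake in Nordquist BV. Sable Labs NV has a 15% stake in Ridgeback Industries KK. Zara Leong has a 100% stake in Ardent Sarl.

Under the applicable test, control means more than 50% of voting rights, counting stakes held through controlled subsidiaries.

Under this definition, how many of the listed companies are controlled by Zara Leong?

1

Zara holds 100% of Ardent, so Zara controls Ardent.
No other company's threshold is met.
Zara controls 1 company.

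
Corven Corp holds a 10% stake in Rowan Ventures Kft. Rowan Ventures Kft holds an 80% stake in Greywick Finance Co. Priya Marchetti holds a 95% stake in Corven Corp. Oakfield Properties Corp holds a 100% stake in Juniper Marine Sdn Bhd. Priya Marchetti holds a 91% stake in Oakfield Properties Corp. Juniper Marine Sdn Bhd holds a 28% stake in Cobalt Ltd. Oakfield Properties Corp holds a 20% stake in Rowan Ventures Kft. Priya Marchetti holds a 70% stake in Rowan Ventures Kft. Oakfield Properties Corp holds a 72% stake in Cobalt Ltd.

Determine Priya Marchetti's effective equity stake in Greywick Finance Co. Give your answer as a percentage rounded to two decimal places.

Priya reaches Greywick along 3 paths.
Via Corven → Rowan: 95% × 10% × 80% = 7.6%.
Via Oakfield → Rowan: 91% × 20% × 80% = 14.56%.
Via Rowan: 70% × 80% = 56%.
Total: 7.6% + 14.56% + 56% = 78.16%.

78.16%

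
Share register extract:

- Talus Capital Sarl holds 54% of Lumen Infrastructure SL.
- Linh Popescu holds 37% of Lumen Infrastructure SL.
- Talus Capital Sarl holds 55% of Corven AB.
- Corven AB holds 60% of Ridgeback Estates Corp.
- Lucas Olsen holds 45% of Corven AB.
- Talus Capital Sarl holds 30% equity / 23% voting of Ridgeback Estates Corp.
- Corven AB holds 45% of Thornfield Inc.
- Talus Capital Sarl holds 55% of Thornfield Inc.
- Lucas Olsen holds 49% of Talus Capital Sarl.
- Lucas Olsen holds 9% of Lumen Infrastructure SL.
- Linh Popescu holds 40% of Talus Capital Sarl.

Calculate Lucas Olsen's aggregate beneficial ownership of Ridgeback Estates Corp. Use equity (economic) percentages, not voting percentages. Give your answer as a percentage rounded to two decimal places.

Lucas reaches Ridgeback along 3 paths.
Via Talus → Corven: 49% × 55% × 60% = 16.17%.
Via Corven: 45% × 60% = 27%.
Via Talus: 49% × 30% = 14.7%.
Total: 16.17% + 27% + 14.7% = 57.87%.

57.87%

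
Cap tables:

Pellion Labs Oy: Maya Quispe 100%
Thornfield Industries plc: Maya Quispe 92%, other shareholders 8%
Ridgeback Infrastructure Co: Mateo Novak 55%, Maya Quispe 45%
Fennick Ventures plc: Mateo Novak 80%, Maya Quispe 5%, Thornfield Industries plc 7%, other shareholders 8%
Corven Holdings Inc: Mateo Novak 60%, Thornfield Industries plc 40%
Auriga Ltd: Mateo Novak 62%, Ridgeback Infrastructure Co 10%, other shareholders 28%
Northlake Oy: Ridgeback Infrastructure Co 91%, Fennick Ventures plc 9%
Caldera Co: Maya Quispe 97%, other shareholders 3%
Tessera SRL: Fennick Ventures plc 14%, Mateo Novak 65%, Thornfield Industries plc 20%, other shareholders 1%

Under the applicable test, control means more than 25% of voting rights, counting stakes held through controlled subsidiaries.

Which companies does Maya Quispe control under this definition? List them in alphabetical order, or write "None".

Caldera Co, Corven Holdings Inc, Northlake Oy, Pellion Labs Oy, Ridgeback Infrastructure Co, Thornfield Industries plc

Maya holds 100% of Pellion, so Maya controls Pellion.
Maya holds 92% of Thornfield, so Maya controls Thornfield.
Maya holds 45% of Ridgeback, so Maya controls Ridgeback.
Thornfield holds 40% of Corven, so Maya controls Corven.
Ridgeback holds 91% of Northlake, so Maya controls Northlake.
Maya holds 97% of Caldera, so Maya controls Caldera.
No other company's threshold is met.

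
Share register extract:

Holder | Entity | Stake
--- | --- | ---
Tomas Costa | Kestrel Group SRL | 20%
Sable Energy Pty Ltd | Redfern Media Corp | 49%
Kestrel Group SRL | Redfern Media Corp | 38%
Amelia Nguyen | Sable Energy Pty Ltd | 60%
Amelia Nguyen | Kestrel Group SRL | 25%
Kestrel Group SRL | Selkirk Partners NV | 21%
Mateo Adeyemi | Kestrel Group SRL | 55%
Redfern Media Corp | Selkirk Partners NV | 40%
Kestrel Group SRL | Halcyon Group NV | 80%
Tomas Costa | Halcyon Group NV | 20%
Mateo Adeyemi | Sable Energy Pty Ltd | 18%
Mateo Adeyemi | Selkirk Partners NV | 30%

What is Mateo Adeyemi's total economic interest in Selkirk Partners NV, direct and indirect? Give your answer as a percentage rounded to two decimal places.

53.44%

Mateo reaches Selkirk along 4 paths.
Direct stake: 30% = 30%.
Via Kestrel: 55% × 21% = 11.55%.
Via Sable → Redfern: 18% × 49% × 40% = 3.528%.
Via Kestrel → Redfern: 55% × 38% × 40% = 8.36%.
Total: 30% + 11.55% + 3.528% + 8.36% = 53.438%.
Rounded: 53.44%.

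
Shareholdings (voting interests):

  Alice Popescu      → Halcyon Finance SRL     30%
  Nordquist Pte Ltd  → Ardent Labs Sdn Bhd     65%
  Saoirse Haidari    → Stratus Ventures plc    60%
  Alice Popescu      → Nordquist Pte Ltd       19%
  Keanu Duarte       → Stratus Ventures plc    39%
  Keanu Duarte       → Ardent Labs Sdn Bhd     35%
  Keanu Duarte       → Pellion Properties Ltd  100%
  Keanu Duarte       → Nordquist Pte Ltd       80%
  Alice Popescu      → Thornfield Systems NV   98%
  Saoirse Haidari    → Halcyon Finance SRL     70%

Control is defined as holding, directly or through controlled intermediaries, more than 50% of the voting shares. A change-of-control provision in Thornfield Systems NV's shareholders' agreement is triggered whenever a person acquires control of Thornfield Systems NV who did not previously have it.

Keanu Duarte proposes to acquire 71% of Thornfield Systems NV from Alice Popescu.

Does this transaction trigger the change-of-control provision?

The purchase adds only to Keanu's holdings (Alice's stake shrinks), so Keanu is the only person who could newly come to control Thornfield.
Keanu holds 100% of Pellion, so Keanu controls Pellion.
Keanu holds 80% of Nordquist, so Keanu controls Nordquist.
Keanu and Nordquist together hold 35% + 65% = 100% of Ardent, so Keanu controls Ardent.
Neither Keanu nor any entity Keanu controls holds any voting interest in Thornfield.
So before the transaction, Keanu does not control Thornfield.
After the purchase, Keanu holds 71% of Thornfield directly, and Alice's stake falls to 27%.
Keanu holds 71% of Thornfield, so Keanu controls Thornfield.
Keanu did not control Thornfield before and does after, so the clause is triggered.

Yes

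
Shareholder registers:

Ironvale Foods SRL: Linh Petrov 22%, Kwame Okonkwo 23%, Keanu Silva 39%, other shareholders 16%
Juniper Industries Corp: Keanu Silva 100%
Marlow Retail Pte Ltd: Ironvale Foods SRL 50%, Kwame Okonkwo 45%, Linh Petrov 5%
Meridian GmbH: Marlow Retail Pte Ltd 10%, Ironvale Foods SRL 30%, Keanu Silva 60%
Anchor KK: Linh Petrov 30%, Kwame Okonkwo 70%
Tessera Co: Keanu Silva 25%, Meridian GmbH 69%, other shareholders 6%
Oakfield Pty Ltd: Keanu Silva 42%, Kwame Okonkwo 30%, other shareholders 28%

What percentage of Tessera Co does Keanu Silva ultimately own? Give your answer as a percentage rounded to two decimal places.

Keanu reaches Tessera along 4 paths.
Direct stake: 25% = 25%.
Via Ironvale → Marlow → Meridian: 39% × 50% × 10% × 69% = 1.3455%.
Via Ironvale → Meridian: 39% × 30% × 69% = 8.073%.
Via Meridian: 60% × 69% = 41.4%.
Total: 25% + 1.3455% + 8.073% + 41.4% = 75.8185%.
Rounded: 75.82%.

75.82%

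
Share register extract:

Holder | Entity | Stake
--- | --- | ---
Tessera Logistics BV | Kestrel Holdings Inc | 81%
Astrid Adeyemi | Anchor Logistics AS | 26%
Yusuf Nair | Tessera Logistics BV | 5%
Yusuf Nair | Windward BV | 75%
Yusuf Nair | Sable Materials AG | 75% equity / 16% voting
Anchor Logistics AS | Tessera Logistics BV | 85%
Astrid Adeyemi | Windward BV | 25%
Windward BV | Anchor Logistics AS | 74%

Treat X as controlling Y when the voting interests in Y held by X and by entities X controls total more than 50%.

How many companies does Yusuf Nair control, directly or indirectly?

4

Yusuf holds 75% of Windward, so Yusuf controls Windward.
Windward holds 74% of Anchor, so Yusuf controls Anchor.
Anchor and Yusuf together hold 85% + 5% = 90% of Tessera, so Yusuf controls Tessera.
Tessera holds 81% of Kestrel, so Yusuf controls Kestrel.
No other company's threshold is met.
Yusuf controls 4 companies.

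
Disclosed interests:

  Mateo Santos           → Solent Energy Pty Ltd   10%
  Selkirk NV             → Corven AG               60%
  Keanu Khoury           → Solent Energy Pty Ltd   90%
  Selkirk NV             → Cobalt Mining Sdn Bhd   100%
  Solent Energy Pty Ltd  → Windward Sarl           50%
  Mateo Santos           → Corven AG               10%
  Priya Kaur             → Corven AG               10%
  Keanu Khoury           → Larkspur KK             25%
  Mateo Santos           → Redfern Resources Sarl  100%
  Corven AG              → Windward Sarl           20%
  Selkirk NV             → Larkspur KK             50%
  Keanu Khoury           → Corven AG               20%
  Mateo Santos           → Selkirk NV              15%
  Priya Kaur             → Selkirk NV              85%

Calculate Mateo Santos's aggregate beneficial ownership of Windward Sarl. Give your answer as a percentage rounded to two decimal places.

8.80%

Mateo reaches Windward along 3 paths.
Via Selkirk → Corven: 15% × 60% × 20% = 1.8%.
Via Corven: 10% × 20% = 2%.
Via Solent: 10% × 50% = 5%.
Total: 1.8% + 2% + 5% = 8.8%.
Rounded: 8.80%.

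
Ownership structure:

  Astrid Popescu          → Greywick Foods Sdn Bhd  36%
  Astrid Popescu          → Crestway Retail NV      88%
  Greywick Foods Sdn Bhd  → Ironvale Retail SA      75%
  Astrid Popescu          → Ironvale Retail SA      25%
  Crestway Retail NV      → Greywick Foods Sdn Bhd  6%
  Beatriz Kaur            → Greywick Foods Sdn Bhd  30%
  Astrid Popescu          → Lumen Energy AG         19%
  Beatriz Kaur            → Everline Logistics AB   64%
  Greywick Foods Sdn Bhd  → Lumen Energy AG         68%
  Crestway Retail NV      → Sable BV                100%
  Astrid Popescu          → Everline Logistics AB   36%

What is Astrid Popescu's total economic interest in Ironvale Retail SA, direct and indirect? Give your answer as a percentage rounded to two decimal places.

Astrid reaches Ironvale along 3 paths.
Direct stake: 25% = 25%.
Via Greywick: 36% × 75% = 27%.
Via Crestway → Greywick: 88% × 6% × 75% = 3.96%.
Total: 25% + 27% + 3.96% = 55.96%.

55.96%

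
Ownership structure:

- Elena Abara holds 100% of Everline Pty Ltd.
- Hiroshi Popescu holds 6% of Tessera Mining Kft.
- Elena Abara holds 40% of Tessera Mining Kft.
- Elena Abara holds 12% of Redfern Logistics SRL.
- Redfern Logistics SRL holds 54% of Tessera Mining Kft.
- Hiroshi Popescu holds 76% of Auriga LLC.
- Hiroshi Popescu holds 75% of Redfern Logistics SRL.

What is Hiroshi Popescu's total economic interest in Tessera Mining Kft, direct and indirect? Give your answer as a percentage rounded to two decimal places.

46.50%

Hiroshi reaches Tessera along 2 paths.
Direct stake: 6% = 6%.
Via Redfern: 75% × 54% = 40.5%.
Total: 6% + 40.5% = 46.5%.
Rounded: 46.50%.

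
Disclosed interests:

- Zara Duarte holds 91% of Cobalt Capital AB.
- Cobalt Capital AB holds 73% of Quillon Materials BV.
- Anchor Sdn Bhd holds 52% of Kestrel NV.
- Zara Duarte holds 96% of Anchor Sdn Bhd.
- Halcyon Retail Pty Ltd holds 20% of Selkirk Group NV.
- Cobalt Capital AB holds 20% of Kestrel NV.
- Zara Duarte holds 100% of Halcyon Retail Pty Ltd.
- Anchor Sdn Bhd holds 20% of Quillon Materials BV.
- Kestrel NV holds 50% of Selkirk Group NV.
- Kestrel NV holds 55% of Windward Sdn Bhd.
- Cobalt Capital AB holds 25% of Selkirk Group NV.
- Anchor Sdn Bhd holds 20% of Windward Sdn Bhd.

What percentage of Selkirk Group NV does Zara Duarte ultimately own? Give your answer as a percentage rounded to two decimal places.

76.81%

Zara reaches Selkirk along 4 paths.
Via Halcyon: 100% × 20% = 20%.
Via Anchor → Kestrel: 96% × 52% × 50% = 24.96%.
Via Cobalt → Kestrel: 91% × 20% × 50% = 9.1%.
Via Cobalt: 91% × 25% = 22.75%.
Total: 20% + 24.96% + 9.1% + 22.75% = 76.81%.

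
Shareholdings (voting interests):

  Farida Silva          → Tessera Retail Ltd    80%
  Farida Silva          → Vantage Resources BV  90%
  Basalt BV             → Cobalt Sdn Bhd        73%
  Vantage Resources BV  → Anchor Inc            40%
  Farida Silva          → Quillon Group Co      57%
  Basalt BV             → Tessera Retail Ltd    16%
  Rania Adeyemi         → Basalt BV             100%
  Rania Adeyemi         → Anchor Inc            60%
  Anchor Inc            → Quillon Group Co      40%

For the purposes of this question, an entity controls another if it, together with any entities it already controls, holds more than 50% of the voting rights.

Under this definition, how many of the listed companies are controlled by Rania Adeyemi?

3

Rania holds 60% of Anchor, so Rania controls Anchor.
Rania holds 100% of Basalt, so Rania controls Basalt.
Basalt holds 73% of Cobalt, so Rania controls Cobalt.
No other company's threshold is met.
Rania controls 3 companies.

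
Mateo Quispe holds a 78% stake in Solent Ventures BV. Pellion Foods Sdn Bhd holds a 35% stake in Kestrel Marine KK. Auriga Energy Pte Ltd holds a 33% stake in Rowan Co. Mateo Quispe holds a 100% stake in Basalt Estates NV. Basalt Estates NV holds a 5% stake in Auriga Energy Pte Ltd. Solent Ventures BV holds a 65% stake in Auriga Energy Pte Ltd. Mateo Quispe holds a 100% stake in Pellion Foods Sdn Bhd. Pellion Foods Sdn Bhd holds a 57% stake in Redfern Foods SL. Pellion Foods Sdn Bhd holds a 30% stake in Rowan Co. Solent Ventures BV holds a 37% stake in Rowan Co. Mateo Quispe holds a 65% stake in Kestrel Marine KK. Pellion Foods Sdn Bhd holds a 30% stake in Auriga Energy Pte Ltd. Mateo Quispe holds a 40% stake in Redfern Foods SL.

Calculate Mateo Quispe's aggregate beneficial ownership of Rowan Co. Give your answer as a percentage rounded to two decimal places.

Mateo reaches Rowan along 5 paths.
Via Solent: 78% × 37% = 28.86%.
Via Pellion → Auriga: 100% × 30% × 33% = 9.9%.
Via Basalt → Auriga: 100% × 5% × 33% = 1.65%.
Via Solent → Auriga: 78% × 65% × 33% = 16.731%.
Via Pellion: 100% × 30% = 30%.
Total: 28.86% + 9.9% + 1.65% + 16.731% + 30% = 87.141%.
Rounded: 87.14%.

87.14%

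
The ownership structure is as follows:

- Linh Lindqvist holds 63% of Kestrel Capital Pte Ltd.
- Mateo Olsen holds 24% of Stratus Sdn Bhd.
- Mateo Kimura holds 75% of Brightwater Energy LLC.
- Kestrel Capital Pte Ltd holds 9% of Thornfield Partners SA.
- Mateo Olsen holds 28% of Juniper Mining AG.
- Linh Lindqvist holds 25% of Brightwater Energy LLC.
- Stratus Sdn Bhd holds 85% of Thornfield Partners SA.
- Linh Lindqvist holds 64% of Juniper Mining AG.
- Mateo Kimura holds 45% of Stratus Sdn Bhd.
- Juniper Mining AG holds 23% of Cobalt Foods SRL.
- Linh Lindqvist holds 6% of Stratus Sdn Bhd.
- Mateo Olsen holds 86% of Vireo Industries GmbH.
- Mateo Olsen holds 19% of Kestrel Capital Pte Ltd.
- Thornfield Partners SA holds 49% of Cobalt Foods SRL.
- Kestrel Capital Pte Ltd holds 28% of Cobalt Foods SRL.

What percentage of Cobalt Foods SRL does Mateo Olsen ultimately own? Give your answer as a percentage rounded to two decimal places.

Mateo Olsen reaches Cobalt along 4 paths.
Via Kestrel: 19% × 28% = 5.32%.
Via Juniper: 28% × 23% = 6.44%.
Via Stratus → Thornfield: 24% × 85% × 49% = 9.996%.
Via Kestrel → Thornfield: 19% × 9% × 49% = 0.8379%.
Total: 5.32% + 6.44% + 9.996% + 0.8379% = 22.5939%.
Rounded: 22.59%.

22.59%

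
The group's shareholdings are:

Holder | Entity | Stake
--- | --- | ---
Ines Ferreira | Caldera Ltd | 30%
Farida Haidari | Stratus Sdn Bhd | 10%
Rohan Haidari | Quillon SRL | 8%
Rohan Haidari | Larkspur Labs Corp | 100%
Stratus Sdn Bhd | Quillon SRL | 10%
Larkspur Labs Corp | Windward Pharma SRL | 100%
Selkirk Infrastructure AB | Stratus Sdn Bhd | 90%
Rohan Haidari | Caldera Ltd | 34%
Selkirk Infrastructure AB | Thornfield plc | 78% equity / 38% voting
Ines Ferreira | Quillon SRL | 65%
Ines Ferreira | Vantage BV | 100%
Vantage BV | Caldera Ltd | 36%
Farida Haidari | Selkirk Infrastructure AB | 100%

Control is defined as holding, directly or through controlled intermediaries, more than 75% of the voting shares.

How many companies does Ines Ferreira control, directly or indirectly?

Ines holds 100% of Vantage, so Ines controls Vantage.
No other company's threshold is met.
Ines controls 1 company.

1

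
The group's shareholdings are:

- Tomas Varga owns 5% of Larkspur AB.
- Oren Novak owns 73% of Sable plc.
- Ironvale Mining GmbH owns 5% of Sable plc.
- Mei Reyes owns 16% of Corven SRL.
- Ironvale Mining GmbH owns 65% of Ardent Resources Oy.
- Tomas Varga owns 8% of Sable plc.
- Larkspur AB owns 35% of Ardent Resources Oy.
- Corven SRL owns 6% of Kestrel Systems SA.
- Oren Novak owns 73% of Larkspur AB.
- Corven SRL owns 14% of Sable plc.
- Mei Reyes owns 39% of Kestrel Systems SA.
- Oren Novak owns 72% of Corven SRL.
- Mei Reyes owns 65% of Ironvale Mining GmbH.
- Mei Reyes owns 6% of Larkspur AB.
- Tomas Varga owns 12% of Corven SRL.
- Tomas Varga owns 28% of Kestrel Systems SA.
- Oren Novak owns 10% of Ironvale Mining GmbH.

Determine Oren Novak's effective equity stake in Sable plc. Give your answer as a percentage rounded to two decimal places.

83.58%

Oren reaches Sable along 3 paths.
Direct stake: 73% = 73%.
Via Corven: 72% × 14% = 10.08%.
Via Ironvale: 10% × 5% = 0.5%.
Total: 73% + 10.08% + 0.5% = 83.58%.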